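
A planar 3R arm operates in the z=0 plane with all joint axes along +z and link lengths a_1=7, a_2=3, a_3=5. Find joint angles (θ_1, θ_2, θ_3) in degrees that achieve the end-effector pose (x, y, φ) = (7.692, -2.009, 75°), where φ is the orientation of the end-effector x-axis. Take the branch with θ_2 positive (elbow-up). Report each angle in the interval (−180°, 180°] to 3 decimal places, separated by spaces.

wrist centre = target − a_3·(cos φ, sin φ) = (6.3979, -6.8386)
cos θ_2 = (87.7000−7²−3²)/(2·7·3) = 0.7071; θ_2 = 44.9970° (elbow-up)
β = atan2(-6.8386,6.3979) = -46.9070°; ψ = atan2(2.1212,9.1214) = 13.0916°
θ_1 = β − ψ = -59.9986°
θ_3 = φ − θ_1 − θ_2 = 90.0016° (wrapped to (-180°,180°])

-59.999 44.997 90.002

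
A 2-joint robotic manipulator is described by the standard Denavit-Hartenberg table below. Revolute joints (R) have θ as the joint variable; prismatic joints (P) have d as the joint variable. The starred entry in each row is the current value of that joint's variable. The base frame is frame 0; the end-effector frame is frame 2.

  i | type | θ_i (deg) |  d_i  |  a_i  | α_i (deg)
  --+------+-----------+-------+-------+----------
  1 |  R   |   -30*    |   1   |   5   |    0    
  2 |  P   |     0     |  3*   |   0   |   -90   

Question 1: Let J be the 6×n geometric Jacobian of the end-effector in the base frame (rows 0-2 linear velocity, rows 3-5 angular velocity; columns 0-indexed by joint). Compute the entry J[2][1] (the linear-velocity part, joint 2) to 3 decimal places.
prismatic axis z_1 = (0.0000,0.0000,1.0000)
J_v[:, 1] = z_1; J_ω[:, 1] = (0,0,0)
entry J[2][1] = 1.0000

1.000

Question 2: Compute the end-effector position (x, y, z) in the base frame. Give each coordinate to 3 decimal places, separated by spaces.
4.330 -2.500 4.000

after link 1: o_1 = (4.3301, -2.5000, 1.0000)
after link 2: o_2 = (4.3301, -2.5000, 4.0000)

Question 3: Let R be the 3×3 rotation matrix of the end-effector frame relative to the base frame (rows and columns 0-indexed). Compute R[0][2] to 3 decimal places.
End-effector z-axis (col 2 of R) = (0.5000,0.8660,0.0000)
R[0][2] = 0.5000

0.500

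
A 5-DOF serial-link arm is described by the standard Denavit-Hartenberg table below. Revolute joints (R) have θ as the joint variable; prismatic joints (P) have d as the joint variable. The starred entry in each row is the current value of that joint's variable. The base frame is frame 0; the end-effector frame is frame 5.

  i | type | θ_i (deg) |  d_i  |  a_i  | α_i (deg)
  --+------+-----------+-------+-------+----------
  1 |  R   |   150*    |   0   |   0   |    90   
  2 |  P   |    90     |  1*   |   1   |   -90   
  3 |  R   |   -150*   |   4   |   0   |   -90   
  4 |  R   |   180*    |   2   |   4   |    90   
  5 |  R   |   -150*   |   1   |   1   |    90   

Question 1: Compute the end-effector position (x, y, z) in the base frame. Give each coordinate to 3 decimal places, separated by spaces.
2.964 -0.866 4.464

after link 1: o_1 = (0.0000, 0.0000, 0.0000)
after link 2: o_2 = (0.5000, 0.8660, 1.0000)
after link 3: o_3 = (3.9641, -1.1340, 1.0000)
after link 4: o_4 = (3.8301, -1.3660, 5.4641)
after link 5: o_5 = (2.9641, -0.8660, 4.4641)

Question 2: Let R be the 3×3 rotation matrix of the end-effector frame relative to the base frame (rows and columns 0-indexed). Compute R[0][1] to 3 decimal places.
-0.866

End-effector y-axis (col 1 of R) = (-0.8660,0.5000,-0.0000)
R[0][1] = -0.8660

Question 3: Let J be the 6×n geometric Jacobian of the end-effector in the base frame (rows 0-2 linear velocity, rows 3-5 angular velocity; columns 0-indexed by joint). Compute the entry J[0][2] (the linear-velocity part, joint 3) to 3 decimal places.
axis z_2 = (0.8660,-0.5000,0.0000); lever o_n−o_2 = (2.4641,-1.7321,3.4641)
cross product → J_v[:, 2] = (-1.7321,-3.0000,-0.2679)
J_ω[:, 2] = z_2
entry J[0][2] = -1.7321

-1.732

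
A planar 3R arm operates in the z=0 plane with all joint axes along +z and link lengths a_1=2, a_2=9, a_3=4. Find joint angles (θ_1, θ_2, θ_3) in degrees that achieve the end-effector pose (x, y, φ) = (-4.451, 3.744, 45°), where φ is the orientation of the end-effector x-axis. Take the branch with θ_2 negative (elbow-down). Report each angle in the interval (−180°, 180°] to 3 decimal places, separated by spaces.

wrist centre = target − a_3·(cos φ, sin φ) = (-7.2794, 0.9156)
cos θ_2 = (53.8283−2²−9²)/(2·2·9) = -0.8659; θ_2 = -149.9833° (elbow-down)
β = atan2(0.9156,-7.2794) = 172.8312°; ψ = atan2(-4.5023,-5.7929) = -142.1455°
θ_1 = β − ψ = 314.9768°
θ_3 = φ − θ_1 − θ_2 = -119.9935° (wrapped to (-180°,180°])

-45.023 -149.983 -119.993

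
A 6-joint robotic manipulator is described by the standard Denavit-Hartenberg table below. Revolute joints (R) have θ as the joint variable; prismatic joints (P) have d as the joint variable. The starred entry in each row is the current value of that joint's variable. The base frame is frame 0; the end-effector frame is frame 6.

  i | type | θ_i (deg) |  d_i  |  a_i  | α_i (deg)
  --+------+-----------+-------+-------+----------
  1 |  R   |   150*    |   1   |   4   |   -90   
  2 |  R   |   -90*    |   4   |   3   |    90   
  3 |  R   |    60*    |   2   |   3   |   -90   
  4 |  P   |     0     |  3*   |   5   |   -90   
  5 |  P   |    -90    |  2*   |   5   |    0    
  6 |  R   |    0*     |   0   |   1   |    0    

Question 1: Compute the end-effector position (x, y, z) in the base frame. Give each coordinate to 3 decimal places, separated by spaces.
-11.178 -11.361 0.206

after link 1: o_1 = (-3.4641, 2.0000, 1.0000)
after link 2: o_2 = (-5.4641, -1.4641, 4.0000)
after link 3: o_3 = (-5.0311, -4.7141, 5.5000)
after link 4: o_4 = (-7.9462, -9.7631, 5.4019)
after link 5: o_5 = (-10.9282, -10.9282, 1.0718)
after link 6: o_6 = (-11.1782, -11.3612, 0.2058)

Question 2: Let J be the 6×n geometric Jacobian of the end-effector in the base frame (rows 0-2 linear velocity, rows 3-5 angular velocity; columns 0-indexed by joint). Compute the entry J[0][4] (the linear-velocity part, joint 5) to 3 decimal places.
-0.866

prismatic axis z_4 = (-0.8660,0.5000,-0.0000)
J_v[:, 4] = z_4; J_ω[:, 4] = (0,0,0)
entry J[0][4] = -0.8660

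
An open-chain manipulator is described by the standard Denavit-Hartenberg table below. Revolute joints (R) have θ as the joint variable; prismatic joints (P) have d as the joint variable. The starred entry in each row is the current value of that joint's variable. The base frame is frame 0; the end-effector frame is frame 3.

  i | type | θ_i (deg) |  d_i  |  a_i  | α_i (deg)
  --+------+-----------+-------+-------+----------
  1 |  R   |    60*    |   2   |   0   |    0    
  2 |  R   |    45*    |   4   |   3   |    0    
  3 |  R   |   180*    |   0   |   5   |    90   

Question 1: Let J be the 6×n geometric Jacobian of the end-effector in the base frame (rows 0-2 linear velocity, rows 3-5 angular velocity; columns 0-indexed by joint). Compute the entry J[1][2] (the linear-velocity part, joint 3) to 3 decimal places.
1.294

axis z_2 = (0.0000,0.0000,1.0000); lever o_n−o_2 = (1.2941,-4.8296,0.0000)
cross product → J_v[:, 2] = (4.8296,1.2941,-0.0000)
J_ω[:, 2] = z_2
entry J[1][2] = 1.2941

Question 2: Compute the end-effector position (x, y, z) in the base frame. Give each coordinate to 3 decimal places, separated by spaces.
after link 1: o_1 = (0.0000, 0.0000, 2.0000)
after link 2: o_2 = (-0.7765, 2.8978, 6.0000)
after link 3: o_3 = (0.5176, -1.9319, 6.0000)

0.518 -1.932 6.000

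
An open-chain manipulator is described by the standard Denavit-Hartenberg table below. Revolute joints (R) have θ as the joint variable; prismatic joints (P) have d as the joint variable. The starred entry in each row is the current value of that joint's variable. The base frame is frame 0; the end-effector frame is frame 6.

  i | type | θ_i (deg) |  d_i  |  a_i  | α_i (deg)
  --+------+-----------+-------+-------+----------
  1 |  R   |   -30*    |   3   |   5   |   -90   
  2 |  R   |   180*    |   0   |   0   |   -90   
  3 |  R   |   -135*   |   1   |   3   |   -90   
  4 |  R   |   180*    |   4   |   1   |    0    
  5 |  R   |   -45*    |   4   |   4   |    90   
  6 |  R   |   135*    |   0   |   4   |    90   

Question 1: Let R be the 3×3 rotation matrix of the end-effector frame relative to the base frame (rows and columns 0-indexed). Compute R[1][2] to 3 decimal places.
0.554

End-effector z-axis (col 2 of R) = (-0.6660,0.5536,-0.5000)
R[1][2] = 0.5536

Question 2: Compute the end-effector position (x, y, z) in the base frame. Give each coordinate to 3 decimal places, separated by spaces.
after link 1: o_1 = (4.3301, -2.5000, 3.0000)
after link 2: o_2 = (4.3301, -2.5000, 3.0000)
after link 3: o_3 = (7.2279, -1.7235, 4.0000)
after link 4: o_4 = (5.2267, 1.8813, 4.0000)
after link 5: o_5 = (1.4594, 5.0130, 1.1716)
after link 6: o_6 = (2.6592, 8.2627, 3.1716)

2.659 8.263 3.172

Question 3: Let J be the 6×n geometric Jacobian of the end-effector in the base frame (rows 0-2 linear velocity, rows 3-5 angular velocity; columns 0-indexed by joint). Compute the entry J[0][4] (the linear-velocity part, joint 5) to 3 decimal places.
axis z_4 = (-0.2588,0.9659,-0.0000); lever o_n−o_4 = (-2.5675,6.3813,-0.8284)
cross product → J_v[:, 4] = (-0.8002,-0.2144,0.8284)
J_ω[:, 4] = z_4
entry J[0][4] = -0.8002

-0.800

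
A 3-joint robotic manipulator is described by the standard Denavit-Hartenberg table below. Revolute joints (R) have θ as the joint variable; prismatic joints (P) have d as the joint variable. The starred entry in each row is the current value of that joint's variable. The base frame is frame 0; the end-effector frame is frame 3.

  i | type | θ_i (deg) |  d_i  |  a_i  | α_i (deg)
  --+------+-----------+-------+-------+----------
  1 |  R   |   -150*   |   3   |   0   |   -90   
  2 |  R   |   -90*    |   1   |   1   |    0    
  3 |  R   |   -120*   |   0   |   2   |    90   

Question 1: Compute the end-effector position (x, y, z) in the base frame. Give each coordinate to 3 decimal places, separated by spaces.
after link 1: o_1 = (0.0000, 0.0000, 3.0000)
after link 2: o_2 = (0.5000, -0.8660, 4.0000)
after link 3: o_3 = (2.0000, -0.0000, 3.0000)

2.000 -0.000 3.000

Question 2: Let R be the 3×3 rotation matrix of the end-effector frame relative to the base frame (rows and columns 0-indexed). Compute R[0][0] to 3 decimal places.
End-effector x-axis (col 0 of R) = (0.7500,0.4330,-0.5000)
R[0][0] = 0.7500

0.750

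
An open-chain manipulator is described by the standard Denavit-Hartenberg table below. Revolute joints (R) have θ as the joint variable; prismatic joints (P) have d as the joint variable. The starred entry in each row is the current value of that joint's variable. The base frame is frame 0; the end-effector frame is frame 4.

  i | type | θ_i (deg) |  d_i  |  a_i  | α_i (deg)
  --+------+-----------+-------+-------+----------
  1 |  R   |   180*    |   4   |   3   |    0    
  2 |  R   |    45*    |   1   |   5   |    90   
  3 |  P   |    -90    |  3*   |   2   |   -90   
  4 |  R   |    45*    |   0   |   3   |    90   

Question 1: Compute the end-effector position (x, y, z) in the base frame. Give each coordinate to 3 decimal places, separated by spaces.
after link 1: o_1 = (-3.0000, 0.0000, 4.0000)
after link 2: o_2 = (-6.5355, -3.5355, 5.0000)
after link 3: o_3 = (-8.6569, -1.4142, 3.0000)
after link 4: o_4 = (-7.1569, -2.9142, 0.8787)

-7.157 -2.914 0.879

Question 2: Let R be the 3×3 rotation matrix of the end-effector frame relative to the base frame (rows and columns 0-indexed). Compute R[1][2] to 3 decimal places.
End-effector z-axis (col 2 of R) = (-0.5000,0.5000,-0.7071)
R[1][2] = 0.5000

0.500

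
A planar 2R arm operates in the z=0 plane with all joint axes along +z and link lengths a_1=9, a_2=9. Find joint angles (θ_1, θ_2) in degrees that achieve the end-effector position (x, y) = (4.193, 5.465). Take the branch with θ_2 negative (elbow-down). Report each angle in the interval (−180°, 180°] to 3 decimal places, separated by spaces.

120.003 -135.001

cos θ_2 = (47.4475−9²−9²)/(2·9·9) = -0.7071; θ_2 = -135.0006° (elbow-down)
β = atan2(5.4650,4.1930) = 52.5029°; ψ = atan2(-6.3639,2.6360) = -67.5003°
θ_1 = β − ψ = 120.0032°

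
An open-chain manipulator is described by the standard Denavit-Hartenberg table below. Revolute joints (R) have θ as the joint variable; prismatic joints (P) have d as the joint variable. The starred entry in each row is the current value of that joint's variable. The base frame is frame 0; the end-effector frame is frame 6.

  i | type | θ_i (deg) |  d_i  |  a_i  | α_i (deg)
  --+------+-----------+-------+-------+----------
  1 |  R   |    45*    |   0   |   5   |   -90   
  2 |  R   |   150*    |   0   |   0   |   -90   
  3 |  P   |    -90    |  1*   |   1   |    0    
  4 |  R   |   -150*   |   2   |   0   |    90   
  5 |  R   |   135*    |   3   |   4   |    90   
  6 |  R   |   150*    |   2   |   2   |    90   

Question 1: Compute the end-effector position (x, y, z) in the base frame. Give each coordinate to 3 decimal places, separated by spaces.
-0.180 -1.363 3.432

after link 1: o_1 = (3.5355, 3.5355, 0.0000)
after link 2: o_2 = (3.5355, 3.5355, 0.0000)
after link 3: o_3 = (2.4749, 3.8891, 0.8660)
after link 4: o_4 = (1.7678, 3.1820, 2.5981)
after link 5: o_5 = (-2.3606, 0.3964, 3.0414)
after link 6: o_6 = (-0.1804, -1.3625, 3.4322)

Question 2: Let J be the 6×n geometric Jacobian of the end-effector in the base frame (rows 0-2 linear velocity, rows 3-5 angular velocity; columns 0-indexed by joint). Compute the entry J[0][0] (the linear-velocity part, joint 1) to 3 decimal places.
1.363

axis z_0 = ẑ; lever o_n−o_0 = (-0.1804,-1.3625,3.4322)
cross product → J_v[:, 0] = (1.3625,-0.1804,0.0000)
J_ω[:, 0] = z_0
entry J[0][0] = 1.3625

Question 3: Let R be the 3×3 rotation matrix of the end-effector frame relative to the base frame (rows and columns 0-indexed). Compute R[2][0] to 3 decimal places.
End-effector x-axis (col 0 of R) = (0.6906,-0.4129,-0.5937)
R[2][0] = -0.5937

-0.594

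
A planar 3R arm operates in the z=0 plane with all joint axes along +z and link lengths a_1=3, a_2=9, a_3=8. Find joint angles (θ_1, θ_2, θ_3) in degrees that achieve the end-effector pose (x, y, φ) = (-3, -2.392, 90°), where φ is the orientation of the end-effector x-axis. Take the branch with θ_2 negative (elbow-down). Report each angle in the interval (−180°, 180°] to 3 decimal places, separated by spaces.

-59.994 -60.008 -149.998

wrist centre = target − a_3·(cos φ, sin φ) = (-3.0000, -10.3920)
cos θ_2 = (116.9937−3²−9²)/(2·3·9) = 0.4999; θ_2 = -60.0078° (elbow-down)
β = atan2(-10.3920,-3.0000) = -106.1026°; ψ = atan2(-7.7948,7.4989) = -46.1084°
θ_1 = β − ψ = -59.9942°
θ_3 = φ − θ_1 − θ_2 = -149.9981° (wrapped to (-180°,180°])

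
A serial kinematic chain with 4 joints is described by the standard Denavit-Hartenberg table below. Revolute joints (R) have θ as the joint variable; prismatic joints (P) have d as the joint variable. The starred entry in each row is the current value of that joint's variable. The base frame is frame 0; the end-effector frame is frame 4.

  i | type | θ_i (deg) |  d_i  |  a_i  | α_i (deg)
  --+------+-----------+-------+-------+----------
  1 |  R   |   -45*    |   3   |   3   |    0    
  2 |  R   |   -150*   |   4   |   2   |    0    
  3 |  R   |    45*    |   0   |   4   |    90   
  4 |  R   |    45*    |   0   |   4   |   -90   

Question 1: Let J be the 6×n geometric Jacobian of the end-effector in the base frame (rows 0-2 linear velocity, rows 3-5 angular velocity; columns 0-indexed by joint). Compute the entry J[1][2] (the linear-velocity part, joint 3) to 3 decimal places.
axis z_2 = (0.0000,0.0000,1.0000); lever o_n−o_2 = (-5.9136,-3.4142,2.8284)
cross product → J_v[:, 2] = (3.4142,-5.9136,0.0000)
J_ω[:, 2] = z_2
entry J[1][2] = -5.9136

-5.914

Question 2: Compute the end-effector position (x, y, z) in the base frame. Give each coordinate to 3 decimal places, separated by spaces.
after link 1: o_1 = (2.1213, -2.1213, 3.0000)
after link 2: o_2 = (0.1895, -1.6037, 7.0000)
after link 3: o_3 = (-3.2746, -3.6037, 7.0000)
after link 4: o_4 = (-5.7241, -5.0179, 9.8284)

-5.724 -5.018 9.828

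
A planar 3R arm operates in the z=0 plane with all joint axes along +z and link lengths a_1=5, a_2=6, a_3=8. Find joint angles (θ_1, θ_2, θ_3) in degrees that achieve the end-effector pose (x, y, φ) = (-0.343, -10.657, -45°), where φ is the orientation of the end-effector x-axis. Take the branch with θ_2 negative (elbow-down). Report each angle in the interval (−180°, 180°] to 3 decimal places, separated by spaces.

wrist centre = target − a_3·(cos φ, sin φ) = (-5.9999, -5.0001)
cos θ_2 = (60.9997−5²−6²)/(2·5·6) = -0.0000; θ_2 = -90.0003° (elbow-down)
β = atan2(-5.0001,-5.9999) = -140.1929°; ψ = atan2(-6.0000,5.0000) = -50.1946°
θ_1 = β − ψ = -89.9983°
θ_3 = φ − θ_1 − θ_2 = 134.9986° (wrapped to (-180°,180°])

-89.998 -90.000 134.999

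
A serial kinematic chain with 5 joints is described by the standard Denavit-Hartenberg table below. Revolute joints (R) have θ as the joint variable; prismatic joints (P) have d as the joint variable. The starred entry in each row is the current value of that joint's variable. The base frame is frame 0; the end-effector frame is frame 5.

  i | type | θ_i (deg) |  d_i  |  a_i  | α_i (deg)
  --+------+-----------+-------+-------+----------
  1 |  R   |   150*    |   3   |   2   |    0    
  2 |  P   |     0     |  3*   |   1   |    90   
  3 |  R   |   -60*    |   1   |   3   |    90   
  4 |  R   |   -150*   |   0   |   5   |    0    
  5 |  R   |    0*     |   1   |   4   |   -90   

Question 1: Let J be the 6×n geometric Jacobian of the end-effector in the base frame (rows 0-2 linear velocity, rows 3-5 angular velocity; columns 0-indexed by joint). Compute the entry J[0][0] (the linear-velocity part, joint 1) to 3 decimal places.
axis z_0 = ẑ; lever o_n−o_0 = (-1.5221,-3.1627,9.6519)
cross product → J_v[:, 0] = (3.1627,-1.5221,0.0000)
J_ω[:, 0] = z_0
entry J[0][0] = 3.1627

3.163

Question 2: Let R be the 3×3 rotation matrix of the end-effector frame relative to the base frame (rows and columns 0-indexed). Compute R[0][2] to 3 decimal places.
-0.650

End-effector z-axis (col 2 of R) = (-0.6495,-0.6250,-0.4330)
R[0][2] = -0.6495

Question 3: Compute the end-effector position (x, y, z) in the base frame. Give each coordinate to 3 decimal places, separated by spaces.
-1.522 -3.163 9.652

after link 1: o_1 = (-1.7321, 1.0000, 3.0000)
after link 2: o_2 = (-2.5981, 1.5000, 6.0000)
after link 3: o_3 = (-3.3971, 3.1160, 3.4019)
after link 4: o_4 = (-2.7721, -0.1316, 7.1519)
after link 5: o_5 = (-1.5221, -3.1627, 9.6519)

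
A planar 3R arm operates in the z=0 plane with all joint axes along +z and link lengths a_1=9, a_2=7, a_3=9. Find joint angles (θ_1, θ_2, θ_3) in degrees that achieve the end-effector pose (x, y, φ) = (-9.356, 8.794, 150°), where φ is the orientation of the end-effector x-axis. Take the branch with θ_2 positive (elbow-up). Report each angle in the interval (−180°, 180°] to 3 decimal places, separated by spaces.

wrist centre = target − a_3·(cos φ, sin φ) = (-1.5618, 4.2940)
cos θ_2 = (20.8776−9²−7²)/(2·9·7) = -0.8661; θ_2 = 150.0029° (elbow-up)
β = atan2(4.2940,-1.5618) = 109.9868°; ψ = atan2(3.4997,2.9376) = 49.9899°
θ_1 = β − ψ = 59.9970°
θ_3 = φ − θ_1 − θ_2 = -59.9999° (wrapped to (-180°,180°])

59.997 150.003 -60.000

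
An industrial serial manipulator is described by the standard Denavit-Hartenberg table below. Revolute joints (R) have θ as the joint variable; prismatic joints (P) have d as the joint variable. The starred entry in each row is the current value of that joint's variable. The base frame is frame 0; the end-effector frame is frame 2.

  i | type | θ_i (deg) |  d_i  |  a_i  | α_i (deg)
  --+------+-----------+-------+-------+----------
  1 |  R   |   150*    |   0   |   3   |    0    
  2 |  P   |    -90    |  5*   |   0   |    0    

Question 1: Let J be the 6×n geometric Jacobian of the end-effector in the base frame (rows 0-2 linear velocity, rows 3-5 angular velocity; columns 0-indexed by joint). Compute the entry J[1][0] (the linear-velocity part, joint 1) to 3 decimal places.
axis z_0 = ẑ; lever o_n−o_0 = (-2.5981,1.5000,5.0000)
cross product → J_v[:, 0] = (-1.5000,-2.5981,0.0000)
J_ω[:, 0] = z_0
entry J[1][0] = -2.5981

-2.598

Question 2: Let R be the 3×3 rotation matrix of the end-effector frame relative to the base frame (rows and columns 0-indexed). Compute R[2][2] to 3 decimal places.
1.000

End-effector z-axis (col 2 of R) = (0.0000,0.0000,1.0000)
R[2][2] = 1.0000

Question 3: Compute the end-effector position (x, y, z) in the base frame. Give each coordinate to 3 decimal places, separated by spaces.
after link 1: o_1 = (-2.5981, 1.5000, 0.0000)
after link 2: o_2 = (-2.5981, 1.5000, 5.0000)

-2.598 1.500 5.000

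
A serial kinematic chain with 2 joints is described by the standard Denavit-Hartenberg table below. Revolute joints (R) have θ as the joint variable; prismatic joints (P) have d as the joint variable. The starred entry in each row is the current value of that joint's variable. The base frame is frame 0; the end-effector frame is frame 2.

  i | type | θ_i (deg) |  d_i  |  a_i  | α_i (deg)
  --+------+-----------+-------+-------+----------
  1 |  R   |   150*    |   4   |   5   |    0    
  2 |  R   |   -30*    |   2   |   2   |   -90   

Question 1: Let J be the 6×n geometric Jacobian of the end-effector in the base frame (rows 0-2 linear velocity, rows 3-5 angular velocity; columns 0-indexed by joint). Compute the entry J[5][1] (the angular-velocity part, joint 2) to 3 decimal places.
1.000

axis z_1 = (0.0000,0.0000,1.0000); lever o_n−o_1 = (-1.0000,1.7321,2.0000)
cross product → J_v[:, 1] = (-1.7321,-1.0000,0.0000)
J_ω[:, 1] = z_1
entry J[5][1] = 1.0000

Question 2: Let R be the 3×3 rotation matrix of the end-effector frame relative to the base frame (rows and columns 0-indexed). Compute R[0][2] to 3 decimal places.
End-effector z-axis (col 2 of R) = (-0.8660,-0.5000,0.0000)
R[0][2] = -0.8660

-0.866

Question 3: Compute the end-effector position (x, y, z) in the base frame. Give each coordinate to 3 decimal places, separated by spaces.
-5.330 4.232 6.000

after link 1: o_1 = (-4.3301, 2.5000, 4.0000)
after link 2: o_2 = (-5.3301, 4.2321, 6.0000)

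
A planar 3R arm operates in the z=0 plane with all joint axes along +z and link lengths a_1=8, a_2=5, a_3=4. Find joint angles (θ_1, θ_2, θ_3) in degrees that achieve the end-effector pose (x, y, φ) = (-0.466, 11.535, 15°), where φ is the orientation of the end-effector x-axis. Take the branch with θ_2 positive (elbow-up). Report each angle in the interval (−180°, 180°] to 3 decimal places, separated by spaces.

89.996 60.008 -135.004

wrist centre = target − a_3·(cos φ, sin φ) = (-4.3297, 10.4997)
cos θ_2 = (128.9905−8²−5²)/(2·8·5) = 0.4999; θ_2 = 60.0078° (elbow-up)
β = atan2(10.4997,-4.3297) = 112.4095°; ψ = atan2(4.3305,10.4994) = 22.4136°
θ_1 = β − ψ = 89.9958°
θ_3 = φ − θ_1 − θ_2 = -135.0037° (wrapped to (-180°,180°])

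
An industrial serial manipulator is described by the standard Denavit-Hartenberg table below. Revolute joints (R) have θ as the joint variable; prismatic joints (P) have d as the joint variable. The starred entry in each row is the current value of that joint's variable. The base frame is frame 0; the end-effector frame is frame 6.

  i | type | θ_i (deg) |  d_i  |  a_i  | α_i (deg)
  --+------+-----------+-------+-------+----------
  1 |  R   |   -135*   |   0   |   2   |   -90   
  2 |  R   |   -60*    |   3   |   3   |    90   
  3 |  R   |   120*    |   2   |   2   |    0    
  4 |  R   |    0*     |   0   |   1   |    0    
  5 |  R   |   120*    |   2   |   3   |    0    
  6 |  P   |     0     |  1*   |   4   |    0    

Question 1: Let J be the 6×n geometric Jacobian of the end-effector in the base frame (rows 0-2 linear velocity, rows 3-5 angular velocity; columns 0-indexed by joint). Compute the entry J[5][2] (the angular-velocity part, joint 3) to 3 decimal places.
axis z_2 = (0.6124,0.6124,0.5000); lever o_n−o_2 = (2.3801,7.2791,-1.8301)
cross product → J_v[:, 2] = (-4.7603,2.3108,3.0000)
J_ω[:, 2] = z_2
entry J[5][2] = 0.5000

0.500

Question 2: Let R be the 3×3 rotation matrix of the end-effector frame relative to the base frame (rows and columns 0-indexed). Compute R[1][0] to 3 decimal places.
End-effector x-axis (col 0 of R) = (-0.4356,0.7891,-0.4330)
R[1][0] = 0.7891

0.789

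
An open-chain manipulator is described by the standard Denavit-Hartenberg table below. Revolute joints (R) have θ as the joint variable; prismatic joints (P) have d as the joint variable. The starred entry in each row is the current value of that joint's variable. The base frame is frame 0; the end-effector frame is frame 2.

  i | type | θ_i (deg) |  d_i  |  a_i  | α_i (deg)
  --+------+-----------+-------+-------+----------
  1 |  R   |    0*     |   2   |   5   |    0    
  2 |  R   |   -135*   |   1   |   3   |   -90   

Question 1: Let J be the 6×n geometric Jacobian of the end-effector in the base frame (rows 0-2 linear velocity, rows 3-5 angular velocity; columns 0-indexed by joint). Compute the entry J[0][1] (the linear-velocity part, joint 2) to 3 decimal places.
2.121

axis z_1 = (0.0000,0.0000,1.0000); lever o_n−o_1 = (-2.1213,-2.1213,1.0000)
cross product → J_v[:, 1] = (2.1213,-2.1213,0.0000)
J_ω[:, 1] = z_1
entry J[0][1] = 2.1213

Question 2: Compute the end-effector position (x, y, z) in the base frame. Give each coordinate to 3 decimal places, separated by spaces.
2.879 -2.121 3.000

after link 1: o_1 = (5.0000, 0.0000, 2.0000)
after link 2: o_2 = (2.8787, -2.1213, 3.0000)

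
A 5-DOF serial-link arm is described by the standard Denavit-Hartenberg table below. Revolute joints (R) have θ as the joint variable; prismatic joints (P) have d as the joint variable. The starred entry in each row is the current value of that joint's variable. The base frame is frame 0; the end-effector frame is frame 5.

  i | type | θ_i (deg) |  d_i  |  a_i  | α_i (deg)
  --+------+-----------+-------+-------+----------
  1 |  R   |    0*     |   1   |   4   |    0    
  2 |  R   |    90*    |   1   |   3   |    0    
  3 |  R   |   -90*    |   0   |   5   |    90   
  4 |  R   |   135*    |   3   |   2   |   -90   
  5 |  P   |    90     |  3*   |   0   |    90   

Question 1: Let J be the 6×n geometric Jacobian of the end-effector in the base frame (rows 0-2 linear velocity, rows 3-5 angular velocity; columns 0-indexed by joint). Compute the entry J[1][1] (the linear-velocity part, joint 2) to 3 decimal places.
1.464

axis z_1 = (0.0000,0.0000,1.0000); lever o_n−o_1 = (1.4645,-0.0000,0.2929)
cross product → J_v[:, 1] = (0.0000,1.4645,-0.0000)
J_ω[:, 1] = z_1
entry J[1][1] = 1.4645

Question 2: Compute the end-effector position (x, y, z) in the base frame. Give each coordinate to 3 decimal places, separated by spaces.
5.464 -0.000 1.293

after link 1: o_1 = (4.0000, 0.0000, 1.0000)
after link 2: o_2 = (4.0000, 3.0000, 2.0000)
after link 3: o_3 = (9.0000, 3.0000, 2.0000)
after link 4: o_4 = (7.5858, 0.0000, 3.4142)
after link 5: o_5 = (5.4645, -0.0000, 1.2929)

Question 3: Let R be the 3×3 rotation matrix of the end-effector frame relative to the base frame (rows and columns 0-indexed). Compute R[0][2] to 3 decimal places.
-0.707

End-effector z-axis (col 2 of R) = (-0.7071,-0.0000,0.7071)
R[0][2] = -0.7071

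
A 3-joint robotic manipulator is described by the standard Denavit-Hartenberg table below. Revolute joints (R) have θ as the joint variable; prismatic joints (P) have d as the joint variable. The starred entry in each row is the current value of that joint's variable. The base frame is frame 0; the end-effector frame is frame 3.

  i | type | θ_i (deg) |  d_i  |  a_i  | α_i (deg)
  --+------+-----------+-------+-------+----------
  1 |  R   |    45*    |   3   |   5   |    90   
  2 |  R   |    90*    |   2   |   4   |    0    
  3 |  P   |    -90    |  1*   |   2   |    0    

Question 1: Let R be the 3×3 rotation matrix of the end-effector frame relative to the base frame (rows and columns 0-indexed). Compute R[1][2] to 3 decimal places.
-0.707

End-effector z-axis (col 2 of R) = (0.7071,-0.7071,0.0000)
R[1][2] = -0.7071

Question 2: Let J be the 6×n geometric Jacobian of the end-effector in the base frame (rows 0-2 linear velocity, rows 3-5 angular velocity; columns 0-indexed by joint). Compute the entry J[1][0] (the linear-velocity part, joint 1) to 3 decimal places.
axis z_0 = ẑ; lever o_n−o_0 = (7.0711,2.8284,7.0000)
cross product → J_v[:, 0] = (-2.8284,7.0711,0.0000)
J_ω[:, 0] = z_0
entry J[1][0] = 7.0711

7.071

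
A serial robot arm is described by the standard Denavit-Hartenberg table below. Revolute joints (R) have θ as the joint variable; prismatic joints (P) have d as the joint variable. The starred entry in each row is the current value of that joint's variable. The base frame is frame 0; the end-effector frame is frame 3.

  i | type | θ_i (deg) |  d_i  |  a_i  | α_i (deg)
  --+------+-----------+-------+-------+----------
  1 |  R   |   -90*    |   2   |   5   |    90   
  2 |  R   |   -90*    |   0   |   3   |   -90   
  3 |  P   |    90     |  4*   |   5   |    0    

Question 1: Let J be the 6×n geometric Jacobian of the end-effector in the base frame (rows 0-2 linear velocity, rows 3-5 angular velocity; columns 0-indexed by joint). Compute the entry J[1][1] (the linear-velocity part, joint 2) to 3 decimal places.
axis z_1 = (-1.0000,-0.0000,0.0000); lever o_n−o_1 = (5.0000,-4.0000,-3.0000)
cross product → J_v[:, 1] = (0.0000,-3.0000,4.0000)
J_ω[:, 1] = z_1
entry J[1][1] = -3.0000

-3.000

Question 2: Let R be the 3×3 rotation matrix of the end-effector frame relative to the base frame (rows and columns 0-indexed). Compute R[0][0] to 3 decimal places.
1.000

End-effector x-axis (col 0 of R) = (1.0000,-0.0000,-0.0000)
R[0][0] = 1.0000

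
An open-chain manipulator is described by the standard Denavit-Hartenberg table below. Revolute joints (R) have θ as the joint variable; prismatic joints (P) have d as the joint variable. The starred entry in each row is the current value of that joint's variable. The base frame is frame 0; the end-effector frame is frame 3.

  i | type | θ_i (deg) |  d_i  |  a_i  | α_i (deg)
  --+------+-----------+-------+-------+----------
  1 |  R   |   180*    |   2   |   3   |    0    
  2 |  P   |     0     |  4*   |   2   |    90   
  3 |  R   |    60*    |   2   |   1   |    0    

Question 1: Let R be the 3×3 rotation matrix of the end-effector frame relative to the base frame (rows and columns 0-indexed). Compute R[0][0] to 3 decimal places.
-0.500

End-effector x-axis (col 0 of R) = (-0.5000,0.0000,0.8660)
R[0][0] = -0.5000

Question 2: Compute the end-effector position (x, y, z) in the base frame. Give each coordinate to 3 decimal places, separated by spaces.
-5.500 2.000 6.866

after link 1: o_1 = (-3.0000, 0.0000, 2.0000)
after link 2: o_2 = (-5.0000, 0.0000, 6.0000)
after link 3: o_3 = (-5.5000, 2.0000, 6.8660)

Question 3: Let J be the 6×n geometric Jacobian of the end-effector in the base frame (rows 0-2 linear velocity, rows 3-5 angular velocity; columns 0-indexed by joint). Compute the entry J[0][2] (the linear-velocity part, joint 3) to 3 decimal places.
axis z_2 = (0.0000,1.0000,0.0000); lever o_n−o_2 = (-0.5000,2.0000,0.8660)
cross product → J_v[:, 2] = (0.8660,-0.0000,0.5000)
J_ω[:, 2] = z_2
entry J[0][2] = 0.8660

0.866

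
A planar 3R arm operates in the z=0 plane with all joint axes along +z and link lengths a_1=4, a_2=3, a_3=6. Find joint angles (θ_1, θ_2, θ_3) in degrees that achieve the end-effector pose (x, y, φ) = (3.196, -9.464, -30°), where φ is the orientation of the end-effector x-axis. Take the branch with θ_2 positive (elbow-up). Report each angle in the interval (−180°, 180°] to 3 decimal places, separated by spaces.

-120.003 30.003 60.000

wrist centre = target − a_3·(cos φ, sin φ) = (-2.0002, -6.4640)
cos θ_2 = (45.7839−4²−3²)/(2·4·3) = 0.8660; θ_2 = 30.0034° (elbow-up)
β = atan2(-6.4640,-2.0002) = -107.1936°; ψ = atan2(1.5002,6.5980) = 12.8093°
θ_1 = β − ψ = -120.0029°
θ_3 = φ − θ_1 − θ_2 = 59.9995° (wrapped to (-180°,180°])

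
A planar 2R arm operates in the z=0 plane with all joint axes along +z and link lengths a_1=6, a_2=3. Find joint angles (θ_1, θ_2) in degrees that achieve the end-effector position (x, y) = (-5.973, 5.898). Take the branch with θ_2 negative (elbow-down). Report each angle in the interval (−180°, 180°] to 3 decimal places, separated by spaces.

149.996 -44.984

cos θ_2 = (70.4631−6²−3²)/(2·6·3) = 0.7073; θ_2 = -44.9836° (elbow-down)
β = atan2(5.8980,-5.9730) = 135.3620°; ψ = atan2(-2.1207,8.1219) = -14.6337°
θ_1 = β − ψ = 149.9957°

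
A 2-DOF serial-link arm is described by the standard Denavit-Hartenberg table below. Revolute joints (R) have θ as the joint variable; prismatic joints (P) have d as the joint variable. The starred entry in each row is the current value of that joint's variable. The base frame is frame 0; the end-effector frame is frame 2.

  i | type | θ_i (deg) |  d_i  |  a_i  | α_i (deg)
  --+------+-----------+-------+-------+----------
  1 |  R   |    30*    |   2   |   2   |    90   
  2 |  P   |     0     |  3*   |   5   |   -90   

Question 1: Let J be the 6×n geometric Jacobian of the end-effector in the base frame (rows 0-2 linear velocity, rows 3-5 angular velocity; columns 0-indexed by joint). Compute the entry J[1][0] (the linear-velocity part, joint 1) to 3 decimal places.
axis z_0 = ẑ; lever o_n−o_0 = (7.5622,0.9019,2.0000)
cross product → J_v[:, 0] = (-0.9019,7.5622,0.0000)
J_ω[:, 0] = z_0
entry J[1][0] = 7.5622

7.562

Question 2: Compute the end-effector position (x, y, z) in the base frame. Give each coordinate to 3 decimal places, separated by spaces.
7.562 0.902 2.000

after link 1: o_1 = (1.7321, 1.0000, 2.0000)
after link 2: o_2 = (7.5622, 0.9019, 2.0000)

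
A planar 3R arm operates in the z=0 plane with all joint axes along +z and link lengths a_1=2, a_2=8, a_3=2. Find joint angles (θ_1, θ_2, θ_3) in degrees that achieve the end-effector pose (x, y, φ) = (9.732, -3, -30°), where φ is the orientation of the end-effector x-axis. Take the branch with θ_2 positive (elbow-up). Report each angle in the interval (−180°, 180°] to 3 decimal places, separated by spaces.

-90.001 90.001 -30.000

wrist centre = target − a_3·(cos φ, sin φ) = (7.9999, -2.0000)
cos θ_2 = (67.9992−2²−8²)/(2·2·8) = -0.0000; θ_2 = 90.0015° (elbow-up)
β = atan2(-2.0000,7.9999) = -14.0363°; ψ = atan2(8.0000,1.9998) = 75.9651°
θ_1 = β − ψ = -90.0015°
θ_3 = φ − θ_1 − θ_2 = -30.0000° (wrapped to (-180°,180°])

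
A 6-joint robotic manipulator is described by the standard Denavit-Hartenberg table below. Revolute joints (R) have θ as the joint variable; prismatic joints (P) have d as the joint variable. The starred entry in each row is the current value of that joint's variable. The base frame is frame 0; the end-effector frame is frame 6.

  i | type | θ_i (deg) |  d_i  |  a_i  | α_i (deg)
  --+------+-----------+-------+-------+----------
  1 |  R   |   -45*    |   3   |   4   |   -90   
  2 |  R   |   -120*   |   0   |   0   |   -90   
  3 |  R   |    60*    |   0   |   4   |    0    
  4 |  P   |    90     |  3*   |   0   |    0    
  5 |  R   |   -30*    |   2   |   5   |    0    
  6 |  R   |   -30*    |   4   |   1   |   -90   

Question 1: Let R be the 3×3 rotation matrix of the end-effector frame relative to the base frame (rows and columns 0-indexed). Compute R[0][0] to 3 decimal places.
End-effector x-axis (col 0 of R) = (-0.7071,-0.7071,0.0000)
R[0][0] = -0.7071

-0.707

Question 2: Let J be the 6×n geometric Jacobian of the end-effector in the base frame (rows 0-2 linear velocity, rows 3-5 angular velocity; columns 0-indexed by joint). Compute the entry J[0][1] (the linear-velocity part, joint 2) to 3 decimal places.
axis z_1 = (0.7071,0.7071,0.0000); lever o_n−o_1 = (-0.5303,-11.9066,4.0670)
cross product → J_v[:, 1] = (2.8758,-2.8758,-8.0442)
J_ω[:, 1] = z_1
entry J[0][1] = 2.8758

2.876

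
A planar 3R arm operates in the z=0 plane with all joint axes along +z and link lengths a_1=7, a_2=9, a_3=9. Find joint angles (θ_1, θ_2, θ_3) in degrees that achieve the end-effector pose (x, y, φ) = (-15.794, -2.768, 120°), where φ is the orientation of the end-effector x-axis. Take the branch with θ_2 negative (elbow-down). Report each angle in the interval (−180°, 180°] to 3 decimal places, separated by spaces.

wrist centre = target − a_3·(cos φ, sin φ) = (-11.2940, -10.5622)
cos θ_2 = (239.1151−7²−9²)/(2·7·9) = 0.8660; θ_2 = -30.0037° (elbow-down)
β = atan2(-10.5622,-11.2940) = -136.9176°; ψ = atan2(-4.5005,14.7939) = -16.9204°
θ_1 = β − ψ = -119.9972°
θ_3 = φ − θ_1 − θ_2 = -89.9991° (wrapped to (-180°,180°])

-119.997 -30.004 -89.999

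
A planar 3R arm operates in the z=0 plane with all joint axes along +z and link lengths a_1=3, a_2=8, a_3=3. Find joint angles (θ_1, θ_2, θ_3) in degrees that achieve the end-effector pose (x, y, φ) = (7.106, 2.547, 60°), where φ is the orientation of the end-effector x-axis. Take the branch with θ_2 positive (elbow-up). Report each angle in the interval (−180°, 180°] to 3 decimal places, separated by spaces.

wrist centre = target − a_3·(cos φ, sin φ) = (5.6060, -0.0511)
cos θ_2 = (31.4298−3²−8²)/(2·3·8) = -0.8660; θ_2 = 150.0022° (elbow-up)
β = atan2(-0.0511,5.6060) = -0.5220°; ψ = atan2(3.9997,-3.9284) = 134.4842°
θ_1 = β − ψ = -135.0062°
θ_3 = φ − θ_1 − θ_2 = 45.0040° (wrapped to (-180°,180°])

-135.006 150.002 45.004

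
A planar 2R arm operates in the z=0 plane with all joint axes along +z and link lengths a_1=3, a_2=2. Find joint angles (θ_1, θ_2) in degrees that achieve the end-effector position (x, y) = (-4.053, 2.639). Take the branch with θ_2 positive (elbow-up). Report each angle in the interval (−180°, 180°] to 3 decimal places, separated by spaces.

cos θ_2 = (23.3911−3²−2²)/(2·3·2) = 0.8659; θ_2 = 30.0112° (elbow-up)
β = atan2(2.6390,-4.0530) = 146.9309°; ψ = atan2(1.0003,4.7319) = 11.9369°
θ_1 = β − ψ = 134.9941°

134.994 30.011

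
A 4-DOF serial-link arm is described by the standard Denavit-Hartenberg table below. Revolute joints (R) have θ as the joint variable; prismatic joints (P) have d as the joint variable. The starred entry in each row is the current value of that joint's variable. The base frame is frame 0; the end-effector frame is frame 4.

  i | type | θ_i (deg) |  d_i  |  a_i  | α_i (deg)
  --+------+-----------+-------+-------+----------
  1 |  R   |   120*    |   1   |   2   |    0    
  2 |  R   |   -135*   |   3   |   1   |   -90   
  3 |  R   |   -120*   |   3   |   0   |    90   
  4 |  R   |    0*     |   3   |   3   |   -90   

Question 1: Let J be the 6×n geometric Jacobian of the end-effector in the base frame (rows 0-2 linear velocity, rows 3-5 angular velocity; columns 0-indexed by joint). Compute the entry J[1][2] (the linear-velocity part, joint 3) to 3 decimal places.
axis z_2 = (0.2588,0.9659,0.0000); lever o_n−o_2 = (-3.1820,3.9584,1.0981)
cross product → J_v[:, 2] = (1.0607,-0.2842,4.0981)
J_ω[:, 2] = z_2
entry J[1][2] = -0.2842

-0.284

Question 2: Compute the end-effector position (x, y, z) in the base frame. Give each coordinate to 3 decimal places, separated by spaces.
-3.216 5.432 5.098

after link 1: o_1 = (-1.0000, 1.7321, 1.0000)
after link 2: o_2 = (-0.0341, 1.4732, 4.0000)
after link 3: o_3 = (0.7424, 4.3710, 4.0000)
after link 4: o_4 = (-3.2161, 5.4317, 5.0981)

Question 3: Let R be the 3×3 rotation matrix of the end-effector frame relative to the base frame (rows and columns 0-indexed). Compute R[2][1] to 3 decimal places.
0.500

End-effector y-axis (col 1 of R) = (0.8365,-0.2241,0.5000)
R[2][1] = 0.5000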